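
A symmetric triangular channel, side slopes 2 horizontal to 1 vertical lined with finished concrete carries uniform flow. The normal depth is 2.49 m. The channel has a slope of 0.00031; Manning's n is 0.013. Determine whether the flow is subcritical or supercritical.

subcritical

For a triangular section with side slope z = 2: A = zy² = 2×2.49² = 12.4 m²; P = 2y√(1+z²) = 2×2.49×2.236 = 11.14 m.
Hydraulic radius R = A/P = 12.4/11.14 = 1.114 m.
V = (1/n) R^(2/3) √S = (1/0.013) × 1.114^(2/3) × √0.00031 = 1.455 m/s. Hydraulic depth D_h = A/T = 12.4/9.96 = 1.245 m.
Froude number Fr = V/√(g·D_h) = 1.455/√(9.81×1.245) = 0.416, which is less than 1, so the flow is subcritical.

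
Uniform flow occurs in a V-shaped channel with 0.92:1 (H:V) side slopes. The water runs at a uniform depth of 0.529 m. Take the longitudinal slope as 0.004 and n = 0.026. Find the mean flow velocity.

V = 0.773 m/s

For a triangular section with side slope z = 0.92: A = zy² = 0.92×0.529² = 0.2575 m²; P = 2y√(1+z²) = 2×0.529×1.359 = 1.438 m.
Hydraulic radius R = A/P = 0.2575/1.438 = 0.1791 m.
From Manning's equation, V = (1/n) R^(2/3) S^(1/2) = (1/0.026) × 0.1791^(2/3) × 0.004^(1/2) = 0.773 m/s.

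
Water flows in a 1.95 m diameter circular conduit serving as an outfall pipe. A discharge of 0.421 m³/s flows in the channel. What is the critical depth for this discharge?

At critical depth, Q² T / (g A³) = 1, i.e. A³/T = Q²/g = 0.421²/9.81 = 0.01807.
Try y = 0.229 m: A³/T = 0.006061 — short.
Try y = 0.375 m: A³/T = 0.04226 — over.
Try y = 0.302 m: A³/T = 0.01805 — close enough.

y_c = 0.302 m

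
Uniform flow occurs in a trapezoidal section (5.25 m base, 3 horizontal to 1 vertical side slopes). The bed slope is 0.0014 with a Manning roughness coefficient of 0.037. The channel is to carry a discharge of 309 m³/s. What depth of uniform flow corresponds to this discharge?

y_n = 6.01 m

Manning's equation rearranged: A R^(2/3) = nQ / (1·√S) = 0.037 × 309 / (√0.0014) = 305.6.
Try y = 7.53 m: A R^(2/3) = 525.1 — high.
Try y = 6.01 m: A R^(2/3) = 306 — ≈ 305.6.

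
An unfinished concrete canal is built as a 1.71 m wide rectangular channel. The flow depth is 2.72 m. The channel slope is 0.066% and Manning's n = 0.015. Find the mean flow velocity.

V = 1.29 m/s

Flow area A = b·y = 1.71 × 2.72 = 4.651 m². Wetted perimeter P = b + 2y = 1.71 + 2×2.72 = 7.15 m.
Hydraulic radius R = A/P = 4.651/7.15 = 0.6505 m.
From Manning's equation, V = (1/n) R^(2/3) S^(1/2) = (1/0.015) × 0.6505^(2/3) × 0.00066^(1/2) = 1.29 m/s.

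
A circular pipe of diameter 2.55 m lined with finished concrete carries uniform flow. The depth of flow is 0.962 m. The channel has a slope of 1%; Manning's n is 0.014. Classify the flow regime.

For a circular section of diameter D = 2.55 m at depth y = 0.962 m, the central angle is θ = 2 arccos(1 − 2y/D) = 2.646 rad. Then A = (D²/8)(θ − sin θ) = 1.763 m² and P = Dθ/2 = 3.373 m.
Hydraulic radius R = A/P = 1.763/3.373 = 0.5228 m.
V = (1/n) R^(2/3) √S = (1/0.014) × 0.5228^(2/3) × √0.01 = 4.636 m/s. Hydraulic depth D_h = A/T = 1.763/2.472 = 0.7134 m.
Froude number Fr = V/√(g·D_h) = 4.636/√(9.81×0.7134) = 1.75, which is greater than 1, so the flow is supercritical.

supercritical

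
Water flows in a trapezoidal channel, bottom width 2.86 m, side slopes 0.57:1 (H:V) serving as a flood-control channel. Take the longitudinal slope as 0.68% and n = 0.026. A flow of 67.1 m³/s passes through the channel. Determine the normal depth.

Manning's equation rearranged: A R^(2/3) = nQ / (1·√S) = 0.026 × 67.1 / (√0.0068) = 21.16.
Try y = 4.11 m: A R^(2/3) = 30.88 — high.
Try y = 3.36 m: A R^(2/3) = 21.16 — matches.

y_n = 3.36 m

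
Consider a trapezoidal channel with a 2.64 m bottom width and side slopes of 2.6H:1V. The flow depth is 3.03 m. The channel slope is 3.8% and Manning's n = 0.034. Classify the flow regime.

With bottom width b = 2.64 m and side slope z = 2.6: A = (b + zy)y = (2.64 + 2.6×3.03)×3.03 = 31.87 m²; P = b + 2y√(1+z²) = 2.64 + 2×3.03×2.786 = 19.52 m.
Hydraulic radius R = A/P = 31.87/19.52 = 1.633 m.
V = (1/n) R^(2/3) √S = (1/0.034) × 1.633^(2/3) × √0.038 = 7.949 m/s. Hydraulic depth D_h = A/T = 31.87/18.4 = 1.732 m.
Froude number Fr = V/√(g·D_h) = 7.949/√(9.81×1.732) = 1.93, which is greater than 1, so the flow is supercritical.

supercritical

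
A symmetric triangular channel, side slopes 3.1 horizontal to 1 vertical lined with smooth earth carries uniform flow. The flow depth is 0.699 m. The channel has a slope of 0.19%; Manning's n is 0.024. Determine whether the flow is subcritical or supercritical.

subcritical

For a triangular section with side slope z = 3.1: A = zy² = 3.1×0.699² = 1.515 m²; P = 2y√(1+z²) = 2×0.699×3.257 = 4.554 m.
Hydraulic radius R = A/P = 1.515/4.554 = 0.3326 m.
V = (1/n) R^(2/3) √S = (1/0.024) × 0.3326^(2/3) × √0.0019 = 0.8719 m/s. Hydraulic depth D_h = A/T = 1.515/4.334 = 0.3495 m.
Froude number Fr = V/√(g·D_h) = 0.8719/√(9.81×0.3495) = 0.471, which is less than 1, so the flow is subcritical.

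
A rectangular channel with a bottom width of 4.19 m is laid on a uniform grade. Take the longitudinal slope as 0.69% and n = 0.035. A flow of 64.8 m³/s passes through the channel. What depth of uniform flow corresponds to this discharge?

y_n = 5.02 m

Manning's equation rearranged: A R^(2/3) = nQ / (1·√S) = 0.035 × 64.8 / (√0.0069) = 27.3.
At y = 6.37 m: A R^(2/3) = 36.15 — high.
At y = 4.29 m: A R^(2/3) = 22.58 — low.
At y = 5.02 m: A R^(2/3) = 27.29 — ≈ 27.3.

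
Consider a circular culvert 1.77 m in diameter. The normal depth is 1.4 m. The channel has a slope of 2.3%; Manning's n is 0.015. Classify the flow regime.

supercritical

For a circular section of diameter D = 1.77 m at depth y = 1.4 m, the central angle is θ = 2 arccos(1 − 2y/D) = 4.384 rad. Then A = (D²/8)(θ − sin θ) = 2.087 m² and P = Dθ/2 = 3.88 m.
Hydraulic radius R = A/P = 2.087/3.88 = 0.538 m.
V = (1/n) R^(2/3) √S = (1/0.015) × 0.538^(2/3) × √0.023 = 6.688 m/s. Hydraulic depth D_h = A/T = 2.087/1.439 = 1.45 m.
Froude number Fr = V/√(g·D_h) = 6.688/√(9.81×1.45) = 1.77, which is greater than 1, so the flow is supercritical.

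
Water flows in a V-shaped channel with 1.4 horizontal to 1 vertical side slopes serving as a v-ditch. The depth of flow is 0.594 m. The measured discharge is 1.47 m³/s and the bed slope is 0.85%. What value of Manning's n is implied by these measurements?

n = 0.012

For a triangular section with side slope z = 1.4: A = zy² = 1.4×0.594² = 0.494 m²; P = 2y√(1+z²) = 2×0.594×1.72 = 2.044 m.
Hydraulic radius R = A/P = 0.494/2.044 = 0.2417 m.
Rearranging Manning's equation: n = (1/Q) A R^(2/3) S^(1/2) = (1/1.47) × 0.494 × 0.2417^(2/3) × √0.0085 = 0.012.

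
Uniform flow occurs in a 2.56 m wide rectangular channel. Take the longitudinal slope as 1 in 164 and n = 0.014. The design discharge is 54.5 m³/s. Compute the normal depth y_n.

y_n = 3.91 m

Manning's equation rearranged: A R^(2/3) = nQ / (1·√S) = 0.014 × 54.5 / (√0.006098) = 9.771.
Try y = 4.47 m: A R^(2/3) = 11.41 — high.
Try y = 3.91 m: A R^(2/3) = 9.77 — matches.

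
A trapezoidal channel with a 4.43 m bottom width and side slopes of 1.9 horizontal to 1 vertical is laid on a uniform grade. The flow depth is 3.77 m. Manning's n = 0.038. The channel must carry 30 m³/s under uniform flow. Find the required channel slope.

With bottom width b = 4.43 m and side slope z = 1.9: A = (b + zy)y = (4.43 + 1.9×3.77)×3.77 = 43.71 m²; P = b + 2y√(1+z²) = 4.43 + 2×3.77×2.147 = 20.62 m.
Hydraulic radius R = A/P = 43.71/20.62 = 2.12 m.
From Manning's equation, S = [nQ / (1 A R^(2/3))]² = [0.038 × 30 / (1 × 43.71 × 2.12^(2/3))]² = 0.00025.

S = 0.00025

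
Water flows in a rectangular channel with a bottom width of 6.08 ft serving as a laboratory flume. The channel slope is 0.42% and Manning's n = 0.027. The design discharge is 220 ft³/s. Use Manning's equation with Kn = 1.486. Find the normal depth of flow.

Manning's equation rearranged: A R^(2/3) = nQ / (1.486·√S) = 0.027 × 220 / (1.486 × √0.0042) = 61.68.
Trying y = 4.91 ft: A R^(2/3) = 45.43 — short.
Trying y = 6.99 ft: A R^(2/3) = 70.1 — over.
Trying y = 6.29 ft: A R^(2/3) = 61.7 — close enough.

y_n = 6.29 ft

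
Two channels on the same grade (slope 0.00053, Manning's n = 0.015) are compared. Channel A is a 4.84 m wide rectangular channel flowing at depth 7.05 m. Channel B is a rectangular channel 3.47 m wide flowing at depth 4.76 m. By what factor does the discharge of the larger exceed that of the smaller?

Channel A: Flow area A = b·y = 4.84 × 7.05 = 34.12 m². Wetted perimeter P = b + 2y = 4.84 + 2×7.05 = 18.94 m. Hydraulic radius R = A/P = 34.12/18.94 = 1.802 m. Q_A = (1/0.015)·34.12·1.802^(2/3)·√0.00053 = 77.54 m³/s.
Channel B: Flow area A = b·y = 3.47 × 4.76 = 16.52 m². Wetted perimeter P = b + 2y = 3.47 + 2×4.76 = 12.99 m. Hydraulic radius R = A/P = 16.52/12.99 = 1.272 m. Q_B = (1/0.015)·16.52·1.272^(2/3)·√0.00053 = 29.75 m³/s.
The larger discharge is 77.54 m³/s and the smaller is 29.75 m³/s; the ratio is 2.61.

2.61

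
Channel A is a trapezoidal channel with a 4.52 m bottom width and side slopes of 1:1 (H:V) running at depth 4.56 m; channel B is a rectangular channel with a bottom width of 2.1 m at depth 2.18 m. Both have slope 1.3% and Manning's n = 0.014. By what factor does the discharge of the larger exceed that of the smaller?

Channel A: With bottom width b = 4.52 m and side slope z = 1: A = (b + zy)y = (4.52 + 1×4.56)×4.56 = 41.4 m²; P = b + 2y√(1+z²) = 4.52 + 2×4.56×1.414 = 17.42 m. Hydraulic radius R = A/P = 41.4/17.42 = 2.377 m. Q_A = (1/0.014)·41.4·2.377^(2/3)·√0.013 = 600.6 m³/s.
Channel B: Flow area A = b·y = 2.1 × 2.18 = 4.578 m². Wetted perimeter P = b + 2y = 2.1 + 2×2.18 = 6.46 m. Hydraulic radius R = A/P = 4.578/6.46 = 0.7087 m. Q_B = (1/0.014)·4.578·0.7087^(2/3)·√0.013 = 29.64 m³/s.
The larger discharge is 600.6 m³/s and the smaller is 29.64 m³/s; the ratio is 20.3.

20.3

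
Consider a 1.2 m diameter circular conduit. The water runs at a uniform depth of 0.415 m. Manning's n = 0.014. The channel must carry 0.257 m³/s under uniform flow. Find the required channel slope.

For a circular section of diameter D = 1.2 m at depth y = 0.415 m, the central angle is θ = 2 arccos(1 − 2y/D) = 2.515 rad. Then A = (D²/8)(θ − sin θ) = 0.3471 m² and P = Dθ/2 = 1.509 m.
Hydraulic radius R = A/P = 0.3471/1.509 = 0.23 m.
From Manning's equation, S = [nQ / (1 A R^(2/3))]² = [0.014 × 0.257 / (1 × 0.3471 × 0.23^(2/3))]² = 0.000763.

S = 0.000763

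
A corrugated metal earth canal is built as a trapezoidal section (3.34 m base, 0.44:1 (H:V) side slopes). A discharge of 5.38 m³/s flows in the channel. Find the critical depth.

At critical depth, Q² T / (g A³) = 1, i.e. A³/T = Q²/g = 5.38²/9.81 = 2.95.
At y = 0.693 m: A³/T = 4.08 — too large.
At y = 0.624 m: A³/T = 2.95 — ≈ 2.95.

y_c = 0.624 m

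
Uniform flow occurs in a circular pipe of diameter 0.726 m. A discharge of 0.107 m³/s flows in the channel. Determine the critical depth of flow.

y_c = 0.197 m

At critical depth, Q² T / (g A³) = 1, i.e. A³/T = Q²/g = 0.107²/9.81 = 0.001167.
Try y = 0.152 m: A³/T = 0.0004217 — too small.
Try y = 0.238 m: A³/T = 0.002414 — too large.
Try y = 0.197 m: A³/T = 0.00116 — matches.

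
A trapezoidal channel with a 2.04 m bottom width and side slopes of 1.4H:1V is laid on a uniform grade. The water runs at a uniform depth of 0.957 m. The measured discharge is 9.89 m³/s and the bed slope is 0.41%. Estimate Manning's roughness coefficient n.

n = 0.015

With bottom width b = 2.04 m and side slope z = 1.4: A = (b + zy)y = (2.04 + 1.4×0.957)×0.957 = 3.234 m²; P = b + 2y√(1+z²) = 2.04 + 2×0.957×1.72 = 5.333 m.
Hydraulic radius R = A/P = 3.234/5.333 = 0.6065 m.
Rearranging Manning's equation: n = (1/Q) A R^(2/3) S^(1/2) = (1/9.89) × 3.234 × 0.6065^(2/3) × √0.0041 = 0.015.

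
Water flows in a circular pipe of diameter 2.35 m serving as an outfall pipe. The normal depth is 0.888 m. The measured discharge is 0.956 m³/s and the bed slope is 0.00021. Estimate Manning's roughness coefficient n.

n = 0.014

For a circular section of diameter D = 2.35 m at depth y = 0.888 m, the central angle is θ = 2 arccos(1 − 2y/D) = 2.648 rad. Then A = (D²/8)(θ − sin θ) = 1.501 m² and P = Dθ/2 = 3.112 m.
Hydraulic radius R = A/P = 1.501/3.112 = 0.4824 m.
Rearranging Manning's equation: n = (1/Q) A R^(2/3) S^(1/2) = (1/0.956) × 1.501 × 0.4824^(2/3) × √0.00021 = 0.014.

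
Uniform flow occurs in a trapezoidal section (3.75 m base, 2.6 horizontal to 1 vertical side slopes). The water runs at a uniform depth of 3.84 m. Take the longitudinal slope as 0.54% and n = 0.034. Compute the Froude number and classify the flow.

subcritical

With bottom width b = 3.75 m and side slope z = 2.6: A = (b + zy)y = (3.75 + 2.6×3.84)×3.84 = 52.74 m²; P = b + 2y√(1+z²) = 3.75 + 2×3.84×2.786 = 25.14 m.
Hydraulic radius R = A/P = 52.74/25.14 = 2.097 m.
V = (1/n) R^(2/3) √S = (1/0.034) × 2.097^(2/3) × √0.0054 = 3.541 m/s. Hydraulic depth D_h = A/T = 52.74/23.72 = 2.224 m.
Froude number Fr = V/√(g·D_h) = 3.541/√(9.81×2.224) = 0.758, which is less than 1, so the flow is subcritical.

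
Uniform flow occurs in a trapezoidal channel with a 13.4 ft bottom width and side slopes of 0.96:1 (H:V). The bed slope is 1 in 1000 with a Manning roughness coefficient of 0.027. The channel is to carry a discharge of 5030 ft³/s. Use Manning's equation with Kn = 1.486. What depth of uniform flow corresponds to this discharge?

Manning's equation rearranged: A R^(2/3) = nQ / (1.486·√S) = 0.027 × 5030 / (1.486 × √0.001) = 2890.
At y = 23.5 ft: A R^(2/3) = 4118 — too large.
At y = 19.9 ft: A R^(2/3) = 2888 — matches.

y_n = 19.9 ft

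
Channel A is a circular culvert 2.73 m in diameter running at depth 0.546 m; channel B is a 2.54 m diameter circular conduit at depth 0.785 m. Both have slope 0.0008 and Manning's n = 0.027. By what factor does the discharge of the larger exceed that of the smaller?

1.95

Channel A: For a circular section of diameter D = 2.73 m at depth y = 0.546 m, the central angle is θ = 2 arccos(1 − 2y/D) = 1.855 rad. Then A = (D²/8)(θ − sin θ) = 0.8334 m² and P = Dθ/2 = 2.532 m. Hydraulic radius R = A/P = 0.8334/2.532 = 0.3292 m. Q_A = (1/0.027)·0.8334·0.3292^(2/3)·√0.0008 = 0.4163 m³/s.
Channel B: For a circular section of diameter D = 2.54 m at depth y = 0.785 m, the central angle is θ = 2 arccos(1 − 2y/D) = 2.358 rad. Then A = (D²/8)(θ − sin θ) = 1.332 m² and P = Dθ/2 = 2.995 m. Hydraulic radius R = A/P = 1.332/2.995 = 0.4449 m. Q_B = (1/0.027)·1.332·0.4449^(2/3)·√0.0008 = 0.8134 m³/s.
The larger discharge is 0.8134 m³/s and the smaller is 0.4163 m³/s; the ratio is 1.95.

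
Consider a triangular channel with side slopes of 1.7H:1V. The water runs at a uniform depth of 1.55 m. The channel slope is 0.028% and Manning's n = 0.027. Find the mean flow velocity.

For a triangular section with side slope z = 1.7: A = zy² = 1.7×1.55² = 4.084 m²; P = 2y√(1+z²) = 2×1.55×1.972 = 6.114 m.
Hydraulic radius R = A/P = 4.084/6.114 = 0.668 m.
From Manning's equation, V = (1/n) R^(2/3) S^(1/2) = (1/0.027) × 0.668^(2/3) × 0.00028^(1/2) = 0.474 m/s.

V = 0.474 m/s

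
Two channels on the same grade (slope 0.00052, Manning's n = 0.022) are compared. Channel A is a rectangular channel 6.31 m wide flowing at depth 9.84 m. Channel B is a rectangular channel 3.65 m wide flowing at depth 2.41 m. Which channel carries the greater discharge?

channel A

Channel A: Flow area A = b·y = 6.31 × 9.84 = 62.09 m². Wetted perimeter P = b + 2y = 6.31 + 2×9.84 = 25.99 m. Hydraulic radius R = A/P = 62.09/25.99 = 2.389 m. Q_A = (1/0.022)·62.09·2.389^(2/3)·√0.00052 = 115 m³/s.
Channel B: Flow area A = b·y = 3.65 × 2.41 = 8.796 m². Wetted perimeter P = b + 2y = 3.65 + 2×2.41 = 8.47 m. Hydraulic radius R = A/P = 8.796/8.47 = 1.039 m. Q_B = (1/0.022)·8.796·1.039^(2/3)·√0.00052 = 9.351 m³/s.
Q_A = 115 m³/s vs Q_B = 9.351 m³/s, so channel A carries more.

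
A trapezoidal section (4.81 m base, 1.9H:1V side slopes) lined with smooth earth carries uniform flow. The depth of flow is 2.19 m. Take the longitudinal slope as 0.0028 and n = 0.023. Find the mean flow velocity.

With bottom width b = 4.81 m and side slope z = 1.9: A = (b + zy)y = (4.81 + 1.9×2.19)×2.19 = 19.65 m²; P = b + 2y√(1+z²) = 4.81 + 2×2.19×2.147 = 14.21 m.
Hydraulic radius R = A/P = 19.65/14.21 = 1.382 m.
From Manning's equation, V = (1/n) R^(2/3) S^(1/2) = (1/0.023) × 1.382^(2/3) × 0.0028^(1/2) = 2.85 m/s.

V = 2.85 m/s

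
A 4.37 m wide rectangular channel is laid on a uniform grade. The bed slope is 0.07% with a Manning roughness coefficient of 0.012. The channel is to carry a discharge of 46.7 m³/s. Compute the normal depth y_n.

Manning's equation rearranged: A R^(2/3) = nQ / (1·√S) = 0.012 × 46.7 / (√0.0007) = 21.18.
Trying y = 4.31 m: A R^(2/3) = 24.13 — high.
Trying y = 2.87 m: A R^(2/3) = 14.48 — low.
Trying y = 3.88 m: A R^(2/3) = 21.2 — ≈ 21.18.

y_n = 3.88 m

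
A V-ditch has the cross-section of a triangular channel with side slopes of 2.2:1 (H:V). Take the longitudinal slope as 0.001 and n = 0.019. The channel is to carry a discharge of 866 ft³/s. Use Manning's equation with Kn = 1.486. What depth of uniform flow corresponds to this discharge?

y_n = 8.15 ft

Manning's equation rearranged: A R^(2/3) = nQ / (1.486·√S) = 0.019 × 866 / (1.486 × √0.001) = 350.1.
At y = 8.84 ft: A R^(2/3) = 434.9 — over.
At y = 7.08 ft: A R^(2/3) = 240.6 — short.
At y = 8.15 ft: A R^(2/3) = 350.2 — close enough.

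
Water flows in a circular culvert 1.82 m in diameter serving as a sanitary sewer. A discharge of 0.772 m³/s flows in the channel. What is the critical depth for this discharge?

y_c = 0.419 m

At critical depth, Q² T / (g A³) = 1, i.e. A³/T = Q²/g = 0.772²/9.81 = 0.06075.
Trying y = 0.361 m: A³/T = 0.03379 — short.
Trying y = 0.523 m: A³/T = 0.1435 — over.
Trying y = 0.419 m: A³/T = 0.06052 — matches.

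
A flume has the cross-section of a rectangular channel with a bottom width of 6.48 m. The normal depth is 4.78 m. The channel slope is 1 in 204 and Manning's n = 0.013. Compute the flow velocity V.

V = 8.35 m/s

Flow area A = b·y = 6.48 × 4.78 = 30.97 m². Wetted perimeter P = b + 2y = 6.48 + 2×4.78 = 16.04 m.
Hydraulic radius R = A/P = 30.97/16.04 = 1.931 m.
From Manning's equation, V = (1/n) R^(2/3) S^(1/2) = (1/0.013) × 1.931^(2/3) × 0.004902^(1/2) = 8.35 m/s.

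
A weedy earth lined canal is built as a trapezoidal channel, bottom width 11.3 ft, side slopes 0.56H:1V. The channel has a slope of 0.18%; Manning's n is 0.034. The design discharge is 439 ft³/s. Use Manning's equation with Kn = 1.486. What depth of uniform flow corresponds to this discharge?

Manning's equation rearranged: A R^(2/3) = nQ / (1.486·√S) = 0.034 × 439 / (1.486 × √0.0018) = 236.7.
At y = 8.1 ft: A R^(2/3) = 338.9 — over.
At y = 5.01 ft: A R^(2/3) = 150.3 — short.
At y = 6.57 ft: A R^(2/3) = 236.8 — ≈ 236.7.

y_n = 6.57 ft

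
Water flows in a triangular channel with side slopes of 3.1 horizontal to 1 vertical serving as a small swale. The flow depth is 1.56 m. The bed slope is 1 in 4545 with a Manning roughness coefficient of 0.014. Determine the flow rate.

For a triangular section with side slope z = 3.1: A = zy² = 3.1×1.56² = 7.544 m²; P = 2y√(1+z²) = 2×1.56×3.257 = 10.16 m.
Hydraulic radius R = A/P = 7.544/10.16 = 0.7423 m.
Manning's equation: Q = (1/n) A R^(2/3) S^(1/2) = (1/0.014) × 7.544 × 0.7423^(2/3) × 0.00022^(1/2) = 6.55 m³/s.

Q = 6.55 m³/s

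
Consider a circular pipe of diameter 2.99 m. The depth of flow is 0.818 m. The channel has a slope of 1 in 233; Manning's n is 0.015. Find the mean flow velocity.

V = 2.65 m/s

For a circular section of diameter D = 2.99 m at depth y = 0.818 m, the central angle is θ = 2 arccos(1 − 2y/D) = 2.202 rad. Then A = (D²/8)(θ − sin θ) = 1.558 m² and P = Dθ/2 = 3.292 m.
Hydraulic radius R = A/P = 1.558/3.292 = 0.4733 m.
From Manning's equation, V = (1/n) R^(2/3) S^(1/2) = (1/0.015) × 0.4733^(2/3) × 0.004292^(1/2) = 2.65 m/s.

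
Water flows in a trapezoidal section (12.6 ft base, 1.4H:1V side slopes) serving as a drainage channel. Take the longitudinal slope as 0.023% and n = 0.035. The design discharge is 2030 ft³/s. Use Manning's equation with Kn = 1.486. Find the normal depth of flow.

y_n = 18.5 ft

Manning's equation rearranged: A R^(2/3) = nQ / (1.486·√S) = 0.035 × 2030 / (1.486 × √0.00023) = 3153.
At y = 22.6 ft: A R^(2/3) = 4964 — over.
At y = 12.7 ft: A R^(2/3) = 1392 — short.
At y = 18.5 ft: A R^(2/3) = 3159 — close enough.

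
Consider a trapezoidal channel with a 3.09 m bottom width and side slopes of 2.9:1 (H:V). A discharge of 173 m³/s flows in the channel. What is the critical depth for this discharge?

y_c = 3.25 m

At critical depth, Q² T / (g A³) = 1, i.e. A³/T = Q²/g = 173²/9.81 = 3051.
Try y = 2.31 m: A³/T = 701.3 — too small.
Try y = 4.09 m: A³/T = 8528 — too large.
Try y = 3.25 m: A³/T = 3067 — matches.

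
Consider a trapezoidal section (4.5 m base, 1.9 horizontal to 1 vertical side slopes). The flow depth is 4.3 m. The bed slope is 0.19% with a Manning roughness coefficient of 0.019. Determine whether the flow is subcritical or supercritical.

subcritical

With bottom width b = 4.5 m and side slope z = 1.9: A = (b + zy)y = (4.5 + 1.9×4.3)×4.3 = 54.48 m²; P = b + 2y√(1+z²) = 4.5 + 2×4.3×2.147 = 22.96 m.
Hydraulic radius R = A/P = 54.48/22.96 = 2.372 m.
V = (1/n) R^(2/3) √S = (1/0.019) × 2.372^(2/3) × √0.0019 = 4.081 m/s. Hydraulic depth D_h = A/T = 54.48/20.84 = 2.614 m.
Froude number Fr = V/√(g·D_h) = 4.081/√(9.81×2.614) = 0.806, which is less than 1, so the flow is subcritical.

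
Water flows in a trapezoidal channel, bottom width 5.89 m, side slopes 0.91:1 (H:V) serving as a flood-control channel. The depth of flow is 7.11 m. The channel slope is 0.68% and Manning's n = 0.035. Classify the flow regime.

With bottom width b = 5.89 m and side slope z = 0.91: A = (b + zy)y = (5.89 + 0.91×7.11)×7.11 = 87.88 m²; P = b + 2y√(1+z²) = 5.89 + 2×7.11×1.352 = 25.12 m.
Hydraulic radius R = A/P = 87.88/25.12 = 3.499 m.
V = (1/n) R^(2/3) √S = (1/0.035) × 3.499^(2/3) × √0.0068 = 5.43 m/s. Hydraulic depth D_h = A/T = 87.88/18.83 = 4.667 m.
Froude number Fr = V/√(g·D_h) = 5.43/√(9.81×4.667) = 0.803, which is less than 1, so the flow is subcritical.

subcritical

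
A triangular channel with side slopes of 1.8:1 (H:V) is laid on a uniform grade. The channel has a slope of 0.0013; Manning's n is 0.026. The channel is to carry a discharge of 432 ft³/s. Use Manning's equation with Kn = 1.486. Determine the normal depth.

Manning's equation rearranged: A R^(2/3) = nQ / (1.486·√S) = 0.026 × 432 / (1.486 × √0.0013) = 209.6.
Try y = 6.23 ft: A R^(2/3) = 136.2 — too small.
Try y = 7.32 ft: A R^(2/3) = 209.4 — ≈ 209.6.

y_n = 7.32 ft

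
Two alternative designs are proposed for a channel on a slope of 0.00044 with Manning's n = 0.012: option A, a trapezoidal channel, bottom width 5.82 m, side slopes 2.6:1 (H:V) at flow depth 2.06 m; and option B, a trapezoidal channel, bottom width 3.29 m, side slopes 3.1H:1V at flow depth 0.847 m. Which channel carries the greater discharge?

Channel A: With bottom width b = 5.82 m and side slope z = 2.6: A = (b + zy)y = (5.82 + 2.6×2.06)×2.06 = 23.02 m²; P = b + 2y√(1+z²) = 5.82 + 2×2.06×2.786 = 17.3 m. Hydraulic radius R = A/P = 23.02/17.3 = 1.331 m. Q_A = (1/0.012)·23.02·1.331^(2/3)·√0.00044 = 48.7 m³/s.
Channel B: With bottom width b = 3.29 m and side slope z = 3.1: A = (b + zy)y = (3.29 + 3.1×0.847)×0.847 = 5.011 m²; P = b + 2y√(1+z²) = 3.29 + 2×0.847×3.257 = 8.808 m. Hydraulic radius R = A/P = 5.011/8.808 = 0.5689 m. Q_B = (1/0.012)·5.011·0.5689^(2/3)·√0.00044 = 6.013 m³/s.
Q_A = 48.7 m³/s vs Q_B = 6.013 m³/s, so channel A carries more.

channel A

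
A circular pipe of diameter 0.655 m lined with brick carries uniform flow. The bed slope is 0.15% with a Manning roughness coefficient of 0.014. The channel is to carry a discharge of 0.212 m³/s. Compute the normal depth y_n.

y_n = 0.427 m

Manning's equation rearranged: A R^(2/3) = nQ / (1·√S) = 0.014 × 0.212 / (√0.0015) = 0.07663.
At y = 0.527 m: A R^(2/3) = 0.09913 — over.
At y = 0.359 m: A R^(2/3) = 0.05874 — short.
At y = 0.427 m: A R^(2/3) = 0.07661 — ≈ 0.07663.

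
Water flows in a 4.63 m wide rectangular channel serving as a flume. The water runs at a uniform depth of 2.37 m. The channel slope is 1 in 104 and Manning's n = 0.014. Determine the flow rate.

Flow area A = b·y = 4.63 × 2.37 = 10.97 m². Wetted perimeter P = b + 2y = 4.63 + 2×2.37 = 9.37 m.
Hydraulic radius R = A/P = 10.97/9.37 = 1.171 m.
Manning's equation: Q = (1/n) A R^(2/3) S^(1/2) = (1/0.014) × 10.97 × 1.171^(2/3) × 0.009615^(1/2) = 85.4 m³/s.

Q = 85.4 m³/s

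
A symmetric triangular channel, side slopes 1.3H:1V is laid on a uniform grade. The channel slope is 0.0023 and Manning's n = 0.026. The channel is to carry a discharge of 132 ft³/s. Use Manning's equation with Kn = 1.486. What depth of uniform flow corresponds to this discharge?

y_n = 4.88 ft

Manning's equation rearranged: A R^(2/3) = nQ / (1.486·√S) = 0.026 × 132 / (1.486 × √0.0023) = 48.16.
Trying y = 5.77 ft: A R^(2/3) = 75.12 — too large.
Trying y = 4.88 ft: A R^(2/3) = 48.06 — ≈ 48.16.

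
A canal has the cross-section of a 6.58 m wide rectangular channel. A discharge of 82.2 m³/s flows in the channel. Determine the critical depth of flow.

For a rectangular channel, critical depth y_c = (q²/g)^(1/3) where q = Q/b = 82.2/6.58 = 12.49 m²/s.
So y_c = (12.49²/9.81)^(1/3) = 2.52 m.

y_c = 2.52 m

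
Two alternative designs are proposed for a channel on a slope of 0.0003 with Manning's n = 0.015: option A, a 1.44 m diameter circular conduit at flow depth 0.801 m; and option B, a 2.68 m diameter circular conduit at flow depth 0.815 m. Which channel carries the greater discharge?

channel B

Channel A: For a circular section of diameter D = 1.44 m at depth y = 0.801 m, the central angle is θ = 2 arccos(1 − 2y/D) = 3.367 rad. Then A = (D²/8)(θ − sin θ) = 0.9307 m² and P = Dθ/2 = 2.424 m. Hydraulic radius R = A/P = 0.9307/2.424 = 0.3839 m. Q_A = (1/0.015)·0.9307·0.3839^(2/3)·√0.0003 = 0.5677 m³/s.
Channel B: For a circular section of diameter D = 2.68 m at depth y = 0.815 m, the central angle is θ = 2 arccos(1 − 2y/D) = 2.336 rad. Then A = (D²/8)(θ − sin θ) = 1.45 m² and P = Dθ/2 = 3.131 m. Hydraulic radius R = A/P = 1.45/3.131 = 0.4633 m. Q_B = (1/0.015)·1.45·0.4633^(2/3)·√0.0003 = 1.003 m³/s.
Q_A = 0.5677 m³/s vs Q_B = 1.003 m³/s, so channel B carries more.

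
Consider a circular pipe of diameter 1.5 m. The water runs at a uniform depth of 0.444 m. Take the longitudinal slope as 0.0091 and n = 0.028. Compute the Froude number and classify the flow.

subcritical

For a circular section of diameter D = 1.5 m at depth y = 0.444 m, the central angle is θ = 2 arccos(1 − 2y/D) = 2.301 rad. Then A = (D²/8)(θ − sin θ) = 0.4376 m² and P = Dθ/2 = 1.726 m.
Hydraulic radius R = A/P = 0.4376/1.726 = 0.2536 m.
V = (1/n) R^(2/3) √S = (1/0.028) × 0.2536^(2/3) × √0.0091 = 1.365 m/s. Hydraulic depth D_h = A/T = 0.4376/1.369 = 0.3196 m.
Froude number Fr = V/√(g·D_h) = 1.365/√(9.81×0.3196) = 0.771, which is less than 1, so the flow is subcritical.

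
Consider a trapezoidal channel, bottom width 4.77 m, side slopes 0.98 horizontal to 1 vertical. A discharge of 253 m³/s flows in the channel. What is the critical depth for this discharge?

At critical depth, Q² T / (g A³) = 1, i.e. A³/T = Q²/g = 253²/9.81 = 6525.
Try y = 3.85 m: A³/T = 2889 — low.
Try y = 5.6 m: A³/T = 12040 — high.
Try y = 4.78 m: A³/T = 6528 — close enough.

y_c = 4.78 m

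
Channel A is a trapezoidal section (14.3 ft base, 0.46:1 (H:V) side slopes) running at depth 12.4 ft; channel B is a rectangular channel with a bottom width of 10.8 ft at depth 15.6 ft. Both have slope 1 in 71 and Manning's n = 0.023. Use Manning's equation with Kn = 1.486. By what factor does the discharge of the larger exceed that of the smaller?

1.92

Channel A: With bottom width b = 14.3 ft and side slope z = 0.46: A = (b + zy)y = (14.3 + 0.46×12.4)×12.4 = 248 ft²; P = b + 2y√(1+z²) = 14.3 + 2×12.4×1.101 = 41.6 ft. Hydraulic radius R = A/P = 248/41.6 = 5.963 ft. Q_A = (1.486/0.023)·248·5.963^(2/3)·√0.01408 = 6254 ft³/s.
Channel B: Flow area A = b·y = 10.8 × 15.6 = 168.5 ft². Wetted perimeter P = b + 2y = 10.8 + 2×15.6 = 42 ft. Hydraulic radius R = A/P = 168.5/42 = 4.011 ft. Q_B = (1.486/0.023)·168.5·4.011^(2/3)·√0.01408 = 3261 ft³/s.
The larger discharge is 6254 ft³/s and the smaller is 3261 ft³/s; the ratio is 1.92.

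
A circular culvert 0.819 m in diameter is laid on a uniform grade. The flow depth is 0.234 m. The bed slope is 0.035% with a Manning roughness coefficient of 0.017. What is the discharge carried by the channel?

For a circular section of diameter D = 0.819 m at depth y = 0.234 m, the central angle is θ = 2 arccos(1 − 2y/D) = 2.256 rad. Then A = (D²/8)(θ − sin θ) = 0.1242 m² and P = Dθ/2 = 0.9237 m.
Hydraulic radius R = A/P = 0.1242/0.9237 = 0.1345 m.
Manning's equation: Q = (1/n) A R^(2/3) S^(1/2) = (1/0.017) × 0.1242 × 0.1345^(2/3) × 0.00035^(1/2) = 0.0359 m³/s.

Q = 0.0359 m³/s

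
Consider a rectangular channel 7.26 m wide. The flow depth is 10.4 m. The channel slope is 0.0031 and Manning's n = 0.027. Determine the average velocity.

Flow area A = b·y = 7.26 × 10.4 = 75.5 m². Wetted perimeter P = b + 2y = 7.26 + 2×10.4 = 28.06 m.
Hydraulic radius R = A/P = 75.5/28.06 = 2.691 m.
From Manning's equation, V = (1/n) R^(2/3) S^(1/2) = (1/0.027) × 2.691^(2/3) × 0.0031^(1/2) = 3.99 m/s.

V = 3.99 m/s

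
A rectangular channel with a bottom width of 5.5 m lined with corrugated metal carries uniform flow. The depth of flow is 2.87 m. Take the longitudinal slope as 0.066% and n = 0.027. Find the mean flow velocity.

Flow area A = b·y = 5.5 × 2.87 = 15.79 m². Wetted perimeter P = b + 2y = 5.5 + 2×2.87 = 11.24 m.
Hydraulic radius R = A/P = 15.79/11.24 = 1.404 m.
From Manning's equation, V = (1/n) R^(2/3) S^(1/2) = (1/0.027) × 1.404^(2/3) × 0.00066^(1/2) = 1.19 m/s.

V = 1.19 m/s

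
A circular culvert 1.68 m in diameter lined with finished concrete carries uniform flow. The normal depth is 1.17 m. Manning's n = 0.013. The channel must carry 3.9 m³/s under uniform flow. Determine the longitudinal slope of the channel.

For a circular section of diameter D = 1.68 m at depth y = 1.17 m, the central angle is θ = 2 arccos(1 − 2y/D) = 3.949 rad. Then A = (D²/8)(θ − sin θ) = 1.648 m² and P = Dθ/2 = 3.317 m.
Hydraulic radius R = A/P = 1.648/3.317 = 0.4968 m.
From Manning's equation, S = [nQ / (1 A R^(2/3))]² = [0.013 × 3.9 / (1 × 1.648 × 0.4968^(2/3))]² = 0.0024.

S = 0.0024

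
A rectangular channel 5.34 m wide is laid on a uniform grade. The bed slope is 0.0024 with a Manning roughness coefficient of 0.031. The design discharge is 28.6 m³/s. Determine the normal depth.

Manning's equation rearranged: A R^(2/3) = nQ / (1·√S) = 0.031 × 28.6 / (√0.0024) = 18.1.
Try y = 2.26 m: A R^(2/3) = 13.81 — too small.
Try y = 3.16 m: A R^(2/3) = 21.59 — too large.
Try y = 2.76 m: A R^(2/3) = 18.07 — close enough.

y_n = 2.76 m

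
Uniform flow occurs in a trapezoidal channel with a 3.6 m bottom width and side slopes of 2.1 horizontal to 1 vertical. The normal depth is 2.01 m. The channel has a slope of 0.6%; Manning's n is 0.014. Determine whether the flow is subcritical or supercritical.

With bottom width b = 3.6 m and side slope z = 2.1: A = (b + zy)y = (3.6 + 2.1×2.01)×2.01 = 15.72 m²; P = b + 2y√(1+z²) = 3.6 + 2×2.01×2.326 = 12.95 m.
Hydraulic radius R = A/P = 15.72/12.95 = 1.214 m.
V = (1/n) R^(2/3) √S = (1/0.014) × 1.214^(2/3) × √0.006 = 6.296 m/s. Hydraulic depth D_h = A/T = 15.72/12.04 = 1.305 m.
Froude number Fr = V/√(g·D_h) = 6.296/√(9.81×1.305) = 1.76, which is greater than 1, so the flow is supercritical.

supercritical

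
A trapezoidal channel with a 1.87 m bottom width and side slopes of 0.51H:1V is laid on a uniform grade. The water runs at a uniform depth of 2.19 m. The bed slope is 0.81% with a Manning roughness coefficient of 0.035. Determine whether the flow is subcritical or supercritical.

With bottom width b = 1.87 m and side slope z = 0.51: A = (b + zy)y = (1.87 + 0.51×2.19)×2.19 = 6.541 m²; P = b + 2y√(1+z²) = 1.87 + 2×2.19×1.123 = 6.787 m.
Hydraulic radius R = A/P = 6.541/6.787 = 0.9638 m.
V = (1/n) R^(2/3) √S = (1/0.035) × 0.9638^(2/3) × √0.0081 = 2.509 m/s. Hydraulic depth D_h = A/T = 6.541/4.104 = 1.594 m.
Froude number Fr = V/√(g·D_h) = 2.509/√(9.81×1.594) = 0.635, which is less than 1, so the flow is subcritical.

subcritical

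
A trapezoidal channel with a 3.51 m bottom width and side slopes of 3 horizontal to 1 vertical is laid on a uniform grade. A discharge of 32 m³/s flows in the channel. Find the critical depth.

y_c = 1.4 m

At critical depth, Q² T / (g A³) = 1, i.e. A³/T = Q²/g = 32²/9.81 = 104.4.
At y = 1.18 m: A³/T = 54.36 — short.
At y = 1.59 m: A³/T = 174.9 — over.
At y = 1.4 m: A³/T = 105.6 — matches.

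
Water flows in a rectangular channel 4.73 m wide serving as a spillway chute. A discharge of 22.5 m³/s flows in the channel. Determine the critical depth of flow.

y_c = 1.32 m

For a rectangular channel, critical depth y_c = (q²/g)^(1/3) where q = Q/b = 22.5/4.73 = 4.757 m²/s.
So y_c = (4.757²/9.81)^(1/3) = 1.32 m.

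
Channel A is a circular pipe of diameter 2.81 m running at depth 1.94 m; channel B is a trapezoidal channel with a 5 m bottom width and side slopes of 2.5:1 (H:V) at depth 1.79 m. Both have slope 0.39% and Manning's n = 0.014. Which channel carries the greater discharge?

Channel A: For a circular section of diameter D = 2.81 m at depth y = 1.94 m, the central angle is θ = 2 arccos(1 − 2y/D) = 3.923 rad. Then A = (D²/8)(θ − sin θ) = 4.567 m² and P = Dθ/2 = 5.512 m. Hydraulic radius R = A/P = 4.567/5.512 = 0.8286 m. Q_A = (1/0.014)·4.567·0.8286^(2/3)·√0.0039 = 17.97 m³/s.
Channel B: With bottom width b = 5 m and side slope z = 2.5: A = (b + zy)y = (5 + 2.5×1.79)×1.79 = 16.96 m²; P = b + 2y√(1+z²) = 5 + 2×1.79×2.693 = 14.64 m. Hydraulic radius R = A/P = 16.96/14.64 = 1.159 m. Q_B = (1/0.014)·16.96·1.159^(2/3)·√0.0039 = 83.45 m³/s.
Q_A = 17.97 m³/s vs Q_B = 83.45 m³/s, so channel B carries more.

channel B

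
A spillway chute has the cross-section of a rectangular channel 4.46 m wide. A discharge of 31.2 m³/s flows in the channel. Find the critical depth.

y_c = 1.71 m

For a rectangular channel, critical depth y_c = (q²/g)^(1/3) where q = Q/b = 31.2/4.46 = 6.996 m²/s.
So y_c = (6.996²/9.81)^(1/3) = 1.71 m.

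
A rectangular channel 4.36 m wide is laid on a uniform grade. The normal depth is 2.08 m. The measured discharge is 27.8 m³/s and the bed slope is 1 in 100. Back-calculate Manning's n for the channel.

n = 0.034

Flow area A = b·y = 4.36 × 2.08 = 9.069 m². Wetted perimeter P = b + 2y = 4.36 + 2×2.08 = 8.52 m.
Hydraulic radius R = A/P = 9.069/8.52 = 1.064 m.
Rearranging Manning's equation: n = (1/Q) A R^(2/3) S^(1/2) = (1/27.8) × 9.069 × 1.064^(2/3) × √0.01 = 0.034.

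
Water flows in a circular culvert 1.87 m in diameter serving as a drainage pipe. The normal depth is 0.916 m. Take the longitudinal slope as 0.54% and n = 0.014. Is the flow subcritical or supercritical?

For a circular section of diameter D = 1.87 m at depth y = 0.916 m, the central angle is θ = 2 arccos(1 − 2y/D) = 3.101 rad. Then A = (D²/8)(θ − sin θ) = 1.338 m² and P = Dθ/2 = 2.899 m.
Hydraulic radius R = A/P = 1.338/2.899 = 0.4614 m.
V = (1/n) R^(2/3) √S = (1/0.014) × 0.4614^(2/3) × √0.0054 = 3.134 m/s. Hydraulic depth D_h = A/T = 1.338/1.87 = 0.7155 m.
Froude number Fr = V/√(g·D_h) = 3.134/√(9.81×0.7155) = 1.18, which is greater than 1, so the flow is supercritical.

supercritical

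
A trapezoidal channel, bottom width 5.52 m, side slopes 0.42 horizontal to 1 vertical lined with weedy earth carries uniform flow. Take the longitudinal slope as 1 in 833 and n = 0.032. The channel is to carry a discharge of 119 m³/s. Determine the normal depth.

Manning's equation rearranged: A R^(2/3) = nQ / (1·√S) = 0.032 × 119 / (√0.0012) = 109.9.
At y = 5.14 m: A R^(2/3) = 70.11 — short.
At y = 6.68 m: A R^(2/3) = 109.9 — ≈ 109.9.

y_n = 6.68 m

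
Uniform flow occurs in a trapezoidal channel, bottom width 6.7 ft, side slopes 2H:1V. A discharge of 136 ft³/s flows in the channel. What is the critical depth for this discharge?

At critical depth, Q² T / (g A³) = 1, i.e. A³/T = Q²/g = 136²/32.2 = 574.4.
At y = 1.67 ft: A³/T = 352.3 — too small.
At y = 2.2 ft: A³/T = 939.5 — too large.
At y = 1.92 ft: A³/T = 576.3 — matches.

y_c = 1.92 ft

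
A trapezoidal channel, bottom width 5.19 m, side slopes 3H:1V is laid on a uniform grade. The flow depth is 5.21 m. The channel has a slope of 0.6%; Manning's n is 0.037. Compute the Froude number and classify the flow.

With bottom width b = 5.19 m and side slope z = 3: A = (b + zy)y = (5.19 + 3×5.21)×5.21 = 108.5 m²; P = b + 2y√(1+z²) = 5.19 + 2×5.21×3.162 = 38.14 m.
Hydraulic radius R = A/P = 108.5/38.14 = 2.844 m.
V = (1/n) R^(2/3) √S = (1/0.037) × 2.844^(2/3) × √0.006 = 4.202 m/s. Hydraulic depth D_h = A/T = 108.5/36.45 = 2.976 m.
Froude number Fr = V/√(g·D_h) = 4.202/√(9.81×2.976) = 0.778, which is less than 1, so the flow is subcritical.

subcritical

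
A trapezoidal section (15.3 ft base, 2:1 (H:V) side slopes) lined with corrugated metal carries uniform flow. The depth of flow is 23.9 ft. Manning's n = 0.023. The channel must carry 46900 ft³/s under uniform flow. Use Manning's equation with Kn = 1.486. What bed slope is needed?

With bottom width b = 15.3 ft and side slope z = 2: A = (b + zy)y = (15.3 + 2×23.9)×23.9 = 1508 ft²; P = b + 2y√(1+z²) = 15.3 + 2×23.9×2.236 = 122.2 ft.
Hydraulic radius R = A/P = 1508/122.2 = 12.34 ft.
From Manning's equation, S = [nQ / (1.486 A R^(2/3))]² = [0.023 × 46900 / (1.486 × 1508 × 12.34^(2/3))]² = 0.00812.

S = 0.00812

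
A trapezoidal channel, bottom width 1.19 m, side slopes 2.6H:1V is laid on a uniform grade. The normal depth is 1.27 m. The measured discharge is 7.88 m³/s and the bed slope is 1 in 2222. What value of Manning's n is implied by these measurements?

n = 0.012

With bottom width b = 1.19 m and side slope z = 2.6: A = (b + zy)y = (1.19 + 2.6×1.27)×1.27 = 5.705 m²; P = b + 2y√(1+z²) = 1.19 + 2×1.27×2.786 = 8.266 m.
Hydraulic radius R = A/P = 5.705/8.266 = 0.6902 m.
Rearranging Manning's equation: n = (1/Q) A R^(2/3) S^(1/2) = (1/7.88) × 5.705 × 0.6902^(2/3) × √0.00045 = 0.012.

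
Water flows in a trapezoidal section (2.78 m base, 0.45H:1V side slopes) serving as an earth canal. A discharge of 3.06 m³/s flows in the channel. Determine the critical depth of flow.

y_c = 0.485 m

At critical depth, Q² T / (g A³) = 1, i.e. A³/T = Q²/g = 3.06²/9.81 = 0.9545.
Trying y = 0.568 m: A³/T = 1.557 — over.
Trying y = 0.361 m: A³/T = 0.386 — short.
Trying y = 0.485 m: A³/T = 0.956 — matches.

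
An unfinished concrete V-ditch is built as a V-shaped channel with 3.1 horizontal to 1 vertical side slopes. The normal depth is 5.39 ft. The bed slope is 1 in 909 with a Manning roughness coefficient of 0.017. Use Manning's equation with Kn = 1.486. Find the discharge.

For a triangular section with side slope z = 3.1: A = zy² = 3.1×5.39² = 90.06 ft²; P = 2y√(1+z²) = 2×5.39×3.257 = 35.11 ft.
Hydraulic radius R = A/P = 90.06/35.11 = 2.565 ft.
Manning's equation: Q = (1.486/n) A R^(2/3) S^(1/2) = (1.486/0.017) × 90.06 × 2.565^(2/3) × 0.0011^(1/2) = 489 ft³/s.

Q = 489 ft³/s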